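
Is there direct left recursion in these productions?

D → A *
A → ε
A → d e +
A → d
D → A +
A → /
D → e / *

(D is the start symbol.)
No direct left recursion

Direct left recursion occurs when N → N α for some non-terminal N (the right-hand side begins with the left-hand side itself).

D → A *: starts with A
A → ε: starts with ε
A → d e +: starts with d
A → d: starts with d
D → A +: starts with A
A → /: starts with '/'
D → e / *: starts with e

No direct left recursion found.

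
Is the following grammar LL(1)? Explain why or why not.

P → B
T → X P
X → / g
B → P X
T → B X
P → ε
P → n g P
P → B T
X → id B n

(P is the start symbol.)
Relevant sets:
  FIRST(B) = { '/', 'id', 'n' }
  FIRST(X) = { '/', 'id' }
  FOLLOW(P) = { $, '/', 'id' }

For P:
  PREDICT(P → B) = { '/', 'id', 'n' }
  PREDICT(P → ε) = { $, '/', 'id' }
  PREDICT(P → n g P) = { 'n' }
  PREDICT(P → B T) = { '/', 'id', 'n' }
For T:
  PREDICT(T → X P) = { '/', 'id' }
  PREDICT(T → B X) = { '/', 'id', 'n' }
For X:
  PREDICT(X → '/' g) = { '/' }
  PREDICT(X → id B n) = { 'id' }
B has a single production, so nothing to check there.

Conflict found: Predict set conflict for P: { '/', 'id' }
The grammar is NOT LL(1).

Answer: No. Predict set conflict for P: { '/', 'id' }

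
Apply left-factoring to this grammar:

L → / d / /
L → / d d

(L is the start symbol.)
L → / d L'
L' → / /
L' → d

Left-factoring transforms A → αβ₁ | αβ₂ into A → αA' and A' → β₁ | β₂
(α is the longest common prefix among the alternatives). Repeat until
no nonterminal has two alternatives with a common prefix.

Round 1: L has alternatives sharing prefix '/ d'. Introduce L': L → / d L'
  Add: L' → / /
  Add: L' → d

No remaining common prefixes — done.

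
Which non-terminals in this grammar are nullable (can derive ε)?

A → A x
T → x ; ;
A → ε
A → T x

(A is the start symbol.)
A non-terminal is nullable if it can derive ε (the empty string): either it has an ε-production, or it has a production whose right-hand side consists entirely of nullable non-terminals.

ε-productions: A → ε
So A is immediately nullable.
No further non-terminal can be added: every production for the remaining non-terminals contains a terminal or a non-nullable non-terminal.
Nullable = { 'A' }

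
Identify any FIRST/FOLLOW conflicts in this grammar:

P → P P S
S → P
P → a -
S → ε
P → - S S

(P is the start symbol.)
Yes. S → P with FOLLOW(S) on { '-', 'a' }

A FIRST/FOLLOW conflict occurs when a non-terminal N has a nullable alternative N → β (β ⇒* ε) and another alternative N → α with FIRST(α) ∩ FOLLOW(N) ≠ ∅: on such a lookahead the parser cannot decide between expanding α and letting N vanish via β.

Nullable non-terminals: S.
FIRST sets used below: FIRST(P) = { '-', 'a' }

S: nullable alternative(s) S → ε; FOLLOW(S) = { $, '-', 'a' }
  S → P: FIRST \ {ε} = { '-', 'a' } — overlaps FOLLOW(S) on { '-', 'a' }: CONFLICT
  S → ε: FIRST \ {ε} = { } — this is the only nullable alternative, skip

P has no nullable alternative, so no FIRST/FOLLOW check is needed there.

So the grammar has 1 FIRST/FOLLOW conflict (marked CONFLICT above).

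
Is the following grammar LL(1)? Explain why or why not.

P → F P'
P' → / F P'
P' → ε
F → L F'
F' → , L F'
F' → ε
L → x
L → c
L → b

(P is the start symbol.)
Yes, the grammar is LL(1).

A grammar is LL(1) if for each non-terminal N with multiple productions, the predict sets of those productions are pairwise disjoint, where PREDICT(N → α) = (FIRST(α) \ {ε}) ∪ (FOLLOW(N) if α ⇒* ε).

Relevant sets:
  FOLLOW(P') = { $ }
  FOLLOW(F') = { $, '/' }

For P':
  PREDICT(P' → '/' F P') = { '/' }
  PREDICT(P' → ε) = { $ }
For F':
  PREDICT(F' → ',' L F') = { ',' }
  PREDICT(F' → ε) = { $, '/' }
For L:
  PREDICT(L → x) = { 'x' }
  PREDICT(L → c) = { 'c' }
  PREDICT(L → b) = { 'b' }
P, F have a single production, so nothing to check there.

All predict sets are disjoint. The grammar IS LL(1).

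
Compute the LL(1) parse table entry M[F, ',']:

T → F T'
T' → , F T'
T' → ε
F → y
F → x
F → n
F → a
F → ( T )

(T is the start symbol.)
Empty (error entry)

To find M[F, ','], we find productions for F where ',' is in the predict set (PREDICT(N → α) = (FIRST(α) \ {ε}) ∪ (FOLLOW(N) if α ⇒* ε)).

F → y: PREDICT = { 'y' }
F → x: PREDICT = { 'x' }
F → n: PREDICT = { 'n' }
F → a: PREDICT = { 'a' }
F → ( T ): PREDICT = { '(' }

M[F, ','] is empty (no production applies)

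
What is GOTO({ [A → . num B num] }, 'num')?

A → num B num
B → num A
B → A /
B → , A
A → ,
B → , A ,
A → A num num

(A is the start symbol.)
{ [A → . ,], [A → . A num num], [A → . num B num], [A → num . B num], [B → . , A ,], [B → . , A], [B → . A /], [B → . num A] }

GOTO(I, 'num') = CLOSURE({ [A → αX.β] : [A → α.Xβ] ∈ I, X = 'num' })

Items with dot before 'num', with the dot advanced:
  [A → . num B num] → [A → num . B num]
Closure of the advanced items:
  [A → num . B num] has the dot before B: add [B → . num A], [B → . A /], [B → . , A], [B → . , A ,]
  [B → . A /] has the dot before A: add [A → . num B num], [A → . ,], [A → . A num num]

GOTO = { [A → . ,], [A → . A num num], [A → . num B num], [A → num . B num], [B → . , A ,], [B → . , A], [B → . A /], [B → . num A] }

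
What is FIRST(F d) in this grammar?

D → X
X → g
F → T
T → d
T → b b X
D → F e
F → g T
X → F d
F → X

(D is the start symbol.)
{ 'b', 'd', 'g' }

FIRST sets of the non-terminals involved (from the grammar, by fixed-point iteration):
  FIRST(F) = { 'b', 'd', 'g' }

To compute FIRST(F d), process the symbols left to right:
Symbol F is a non-terminal. Add FIRST(F) \ {ε} = { 'b', 'd', 'g' }
F is not nullable (ε ∉ FIRST(F)), so stop here.
FIRST(F d) = { 'b', 'd', 'g' }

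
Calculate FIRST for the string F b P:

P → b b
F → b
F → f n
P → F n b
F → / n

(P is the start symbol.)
{ '/', 'b', 'f' }

FIRST sets of the non-terminals involved (from the grammar, by fixed-point iteration):
  FIRST(F) = { '/', 'b', 'f' }

To compute FIRST(F b P), process the symbols left to right:
Symbol F is a non-terminal. Add FIRST(F) \ {ε} = { '/', 'b', 'f' }
F is not nullable (ε ∉ FIRST(F)), so stop here.
FIRST(F b P) = { '/', 'b', 'f' }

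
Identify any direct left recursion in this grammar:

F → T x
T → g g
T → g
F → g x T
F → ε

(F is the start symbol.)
F → T x: starts with T
T → g g: starts with g
T → g: starts with g
F → g x T: starts with g
F → ε: starts with ε

No direct left recursion found.

Answer: No direct left recursion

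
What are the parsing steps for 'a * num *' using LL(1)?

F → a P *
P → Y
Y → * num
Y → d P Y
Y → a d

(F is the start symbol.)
Stack is shown with the top on the left.

Stack      Input        Action
------------------------------
F $        a * num * $  output F → a P *
a P * $    a * num * $  match 'a'
P * $      * num * $    output P → Y
Y * $      * num * $    output Y → * num
* num * $  * num * $    match '*'
num * $    num * $      match 'num'
* $        * $          match '*'
$          $            accept

The string is accepted.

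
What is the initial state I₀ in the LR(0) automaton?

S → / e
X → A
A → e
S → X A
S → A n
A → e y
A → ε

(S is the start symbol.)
First, augment the grammar with S' → S
I₀ = CLOSURE({ [S' → . S] }):
  [S' → . S] has the dot before S: add [S → . / e], [S → . X A], [S → . A n]
  [S → . X A] has the dot before X: add [X → . A]
  [S → . A n] has the dot before A: add [A → . e], [A → . e y], [A → .]
No further items can be added.

I₀ = { [A → . e y], [A → . e], [A → .], [S → . / e], [S → . A n], [S → . X A], [S' → . S], [X → . A] }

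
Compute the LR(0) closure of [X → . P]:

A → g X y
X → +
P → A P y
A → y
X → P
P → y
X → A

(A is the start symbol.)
Start with: [X → . P]
  [X → . P] has the dot before P: add [P → . A P y], [P → . y]
  [P → . A P y] has the dot before A: add [A → . g X y], [A → . y]
No further items can be added.

CLOSURE = { [A → . g X y], [A → . y], [P → . A P y], [P → . y], [X → . P] }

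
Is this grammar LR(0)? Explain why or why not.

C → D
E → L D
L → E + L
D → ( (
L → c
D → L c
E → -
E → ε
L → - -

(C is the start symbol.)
No. Shift-reduce conflict between [E → .] and [D → . ( (]

Augment with C' → C and build the canonical LR(0) collection (I0 = CLOSURE({[C' → . C]}), then GOTO on every symbol after a dot until no new states appear). It has 14 states:
  I0: { [C → . D], [C' → . C], [D → . ( (], [D → . L c], [E → . -], [E → . L D], [E → .], [L → . - -], [L → . E + L], [L → . c] }  — shift, reduce
  I1: { [D → ( . (] }  — shift
  I2: { [E → - .], [L → - . -] }  — shift, reduce
  I3: { [C' → C .] }  — accept
  I4: { [C → D .] }  — reduce
  I5: { [L → E . + L] }  — shift
  I6: { [D → . ( (], [D → . L c], [D → L . c], [E → . -], [E → . L D], [E → .], [E → L . D], [L → . - -], [L → . E + L], [L → . c] }  — shift, reduce
  I7: { [L → c .] }  — reduce
  I8: { [E → L D .] }  — reduce
  I9: { [D → L c .], [L → c .] }  — 2 reduces
  I10: { [E → . -], [E → . L D], [E → .], [L → . - -], [L → . E + L], [L → . c], [L → E + . L] }  — shift, reduce
  I11: { [D → . ( (], [D → . L c], [E → . -], [E → . L D], [E → .], [E → L . D], [L → . - -], [L → . E + L], [L → . c], [L → E + L .] }  — shift, 2 reduces
  I12: { [L → - - .] }  — reduce
  I13: { [D → ( ( .] }  — reduce

Conflict in state I0:
  Shift-reduce conflict between [E → .] and [D → . ( (]
So the grammar is NOT LR(0).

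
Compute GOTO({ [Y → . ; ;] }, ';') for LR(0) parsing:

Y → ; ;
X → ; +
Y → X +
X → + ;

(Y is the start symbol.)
{ [Y → ; . ;] }

GOTO(I, ';') = CLOSURE({ [A → αX.β] : [A → α.Xβ] ∈ I, X = ';' })

Items with dot before ';', with the dot advanced:
  [Y → . ; ;] → [Y → ; . ;]
Closure adds nothing (no advanced item has the dot before a non-terminal).

GOTO = { [Y → ; . ;] }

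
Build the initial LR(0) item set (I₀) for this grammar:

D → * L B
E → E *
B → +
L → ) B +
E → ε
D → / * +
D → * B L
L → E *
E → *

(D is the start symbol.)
{ [D → . * B L], [D → . * L B], [D → . / * +], [D' → . D] }

First, augment the grammar with D' → D
I₀ = CLOSURE({ [D' → . D] }):
  [D' → . D] has the dot before D: add [D → . * L B], [D → . / * +], [D → . * B L]
No further items can be added.

I₀ = { [D → . * B L], [D → . * L B], [D → . / * +], [D' → . D] }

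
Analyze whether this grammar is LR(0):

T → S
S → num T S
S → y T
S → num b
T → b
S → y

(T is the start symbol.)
Augment with T' → T and build the canonical LR(0) collection (I0 = CLOSURE({[T' → . T]}), then GOTO on every symbol after a dot until no new states appear). It has 10 states:
  I0: { [S → . num T S], [S → . num b], [S → . y T], [S → . y], [T → . S], [T → . b], [T' → . T] }  — shift
  I1: { [T → S .] }  — reduce
  I2: { [T' → T .] }  — accept
  I3: { [T → b .] }  — reduce
  I4: { [S → . num T S], [S → . num b], [S → . y T], [S → . y], [S → num . T S], [S → num . b], [T → . S], [T → . b] }  — shift
  I5: { [S → . num T S], [S → . num b], [S → . y T], [S → . y], [S → y . T], [S → y .], [T → . S], [T → . b] }  — shift, reduce
  I6: { [S → y T .] }  — reduce
  I7: { [S → . num T S], [S → . num b], [S → . y T], [S → . y], [S → num T . S] }  — shift
  I8: { [S → num b .], [T → b .] }  — 2 reduces
  I9: { [S → num T S .] }  — reduce

Conflict in state I5:
  Shift-reduce conflict between [S → y .] and [S → . num T S]
So the grammar is NOT LR(0).

Answer: No. Shift-reduce conflict between [S → y .] and [S → . num T S]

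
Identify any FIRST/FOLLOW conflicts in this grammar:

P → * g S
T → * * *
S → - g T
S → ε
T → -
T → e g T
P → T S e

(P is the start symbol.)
No FIRST/FOLLOW conflicts.

Nullable non-terminals: S.

S: nullable alternative(s) S → ε; FOLLOW(S) = { $, 'e' }
  S → - g T: FIRST \ {ε} = { '-' } — disjoint from FOLLOW(S)
  S → ε: FIRST \ {ε} = { } — this is the only nullable alternative, skip

P, T have no nullable alternative, so no FIRST/FOLLOW check is needed there.

No FIRST/FOLLOW conflicts found.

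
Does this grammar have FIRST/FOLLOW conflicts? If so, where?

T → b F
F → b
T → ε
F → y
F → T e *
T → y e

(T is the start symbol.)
No FIRST/FOLLOW conflicts.

A FIRST/FOLLOW conflict occurs when a non-terminal N has a nullable alternative N → β (β ⇒* ε) and another alternative N → α with FIRST(α) ∩ FOLLOW(N) ≠ ∅: on such a lookahead the parser cannot decide between expanding α and letting N vanish via β.

Nullable non-terminals: T.

T: nullable alternative(s) T → ε; FOLLOW(T) = { $, 'e' }
  T → b F: FIRST \ {ε} = { 'b' } — disjoint from FOLLOW(T)
  T → ε: FIRST \ {ε} = { } — this is the only nullable alternative, skip
  T → y e: FIRST \ {ε} = { 'y' } — disjoint from FOLLOW(T)

F has no nullable alternative, so no FIRST/FOLLOW check is needed there.

No FIRST/FOLLOW conflicts found.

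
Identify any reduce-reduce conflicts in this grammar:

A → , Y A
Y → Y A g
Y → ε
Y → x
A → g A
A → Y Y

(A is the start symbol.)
Yes — I8: [A → Y Y .] vs [Y → .]

Augment with A' → A and build the canonical LR(0) collection (I0 = CLOSURE({[A' → . A]}), then GOTO on every symbol after a dot until no new states appear). It has 12 states:
  I0: { [A → . , Y A], [A → . Y Y], [A → . g A], [A' → . A], [Y → . Y A g], [Y → . x], [Y → .] }  — shift, reduce
  I1: { [A → , . Y A], [Y → . Y A g], [Y → . x], [Y → .] }  — shift, reduce
  I2: { [A' → A .] }  — accept
  I3: { [A → . , Y A], [A → . Y Y], [A → . g A], [A → Y . Y], [Y → . Y A g], [Y → . x], [Y → .], [Y → Y . A g] }  — shift, reduce
  I4: { [A → . , Y A], [A → . Y Y], [A → . g A], [A → g . A], [Y → . Y A g], [Y → . x], [Y → .] }  — shift, reduce
  I5: { [Y → x .] }  — reduce
  I6: { [A → g A .] }  — reduce
  I7: { [Y → Y A . g] }  — shift
  I8: { [A → . , Y A], [A → . Y Y], [A → . g A], [A → Y . Y], [A → Y Y .], [Y → . Y A g], [Y → . x], [Y → .], [Y → Y . A g] }  — shift, 2 reduces
  I9: { [Y → Y A g .] }  — reduce
  I10: { [A → , Y . A], [A → . , Y A], [A → . Y Y], [A → . g A], [Y → . Y A g], [Y → . x], [Y → .], [Y → Y . A g] }  — shift, reduce
  I11: { [A → , Y A .], [Y → Y A . g] }  — shift, reduce

I8 contains complete items [A → Y Y .], [Y → .] — reduce-reduce conflict.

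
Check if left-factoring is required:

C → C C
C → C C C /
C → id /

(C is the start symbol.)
Left-factoring is needed when two productions for the same non-terminal
share a common prefix on the right-hand side.

Productions for C:
  C → C C
  C → C C C /
  C → id /

Found common prefix 'C C' in productions for C

Answer: Yes, C has productions with common prefix 'C C'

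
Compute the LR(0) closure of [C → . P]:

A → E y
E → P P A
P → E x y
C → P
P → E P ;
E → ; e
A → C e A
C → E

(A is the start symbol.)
{ [C → . P], [E → . ; e], [E → . P P A], [P → . E P ;], [P → . E x y] }

To compute CLOSURE, for each item [A → α.Bβ] where B is a non-terminal, add [B → .γ] for all productions B → γ; repeat for the newly added items until nothing changes.

Start with: [C → . P]
  [C → . P] has the dot before P: add [P → . E x y], [P → . E P ;]
  [P → . E x y] has the dot before E: add [E → . P P A], [E → . ; e]
No further items can be added.

CLOSURE = { [C → . P], [E → . ; e], [E → . P P A], [P → . E P ;], [P → . E x y] }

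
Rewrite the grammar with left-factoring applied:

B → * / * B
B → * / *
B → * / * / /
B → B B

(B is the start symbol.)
B → * / * B'
B' → B
B' → ε
B' → / /
B → B B

Left-factoring transforms A → αβ₁ | αβ₂ into A → αA' and A' → β₁ | β₂
(α is the longest common prefix among the alternatives). Repeat until
no nonterminal has two alternatives with a common prefix.

Round 1: B has alternatives sharing prefix '* / *'. Introduce B': B → * / * B'
  Add: B' → B
  Add: B' → ε
  Add: B' → / /

No remaining common prefixes — done.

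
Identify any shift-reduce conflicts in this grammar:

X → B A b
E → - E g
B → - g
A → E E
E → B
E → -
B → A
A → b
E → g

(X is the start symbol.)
Yes — I1: [E → - .] vs [A → . b]; I3: [E → B .] vs [A → . b]; I9: [A → E E .] vs [A → . b]; I10: [B → A .] vs [X → B A . b]

A shift-reduce conflict occurs when an LR(0) state has both:
  - a complete (reduce) item [A → α .] (dot at the end), and
  - a shift item [B → β . c γ] (dot before a terminal).

Augment with X' → X and build the canonical LR(0) collection (I0 = CLOSURE({[X' → . X]}), then GOTO on every symbol after a dot until no new states appear). It has 15 states:
  I0: { [A → . E E], [A → . b], [B → . - g], [B → . A], [E → . - E g], [E → . -], [E → . B], [E → . g], [X → . B A b], [X' → . X] }  — shift
  I1: { [A → . E E], [A → . b], [B → - . g], [B → . - g], [B → . A], [E → - . E g], [E → - .], [E → . - E g], [E → . -], [E → . B], [E → . g] }  — shift, reduce
  I2: { [B → A .] }  — reduce
  I3: { [A → . E E], [A → . b], [B → . - g], [B → . A], [E → . - E g], [E → . -], [E → . B], [E → . g], [E → B .], [X → B . A b] }  — shift, reduce
  I4: { [A → . E E], [A → . b], [A → E . E], [B → . - g], [B → . A], [E → . - E g], [E → . -], [E → . B], [E → . g] }  — shift
  I5: { [X' → X .] }  — accept
  I6: { [A → b .] }  — reduce
  I7: { [E → g .] }  — reduce
  I8: { [E → B .] }  — reduce
  I9: { [A → . E E], [A → . b], [A → E . E], [A → E E .], [B → . - g], [B → . A], [E → . - E g], [E → . -], [E → . B], [E → . g] }  — shift, reduce
  I10: { [B → A .], [X → B A . b] }  — shift, reduce
  I11: { [X → B A b .] }  — reduce
  I12: { [A → . E E], [A → . b], [A → E . E], [B → . - g], [B → . A], [E → - E . g], [E → . - E g], [E → . -], [E → . B], [E → . g] }  — shift
  I13: { [B → - g .], [E → g .] }  — 2 reduces
  I14: { [E → - E g .], [E → g .] }  — 2 reduces

I1 contains reduce item [E → - .] and shift items [A → . b], [B → . - g], [B → - . g], [E → . -], [E → . - E g], [E → . g] — shift-reduce conflict.
I3 contains reduce item [E → B .] and shift items [A → . b], [B → . - g], [E → . -], [E → . - E g], [E → . g] — shift-reduce conflict.
I9 contains reduce item [A → E E .] and shift items [A → . b], [B → . - g], [E → . -], [E → . - E g], [E → . g] — shift-reduce conflict.
I10 contains reduce item [B → A .] and shift item [X → B A . b] — shift-reduce conflict.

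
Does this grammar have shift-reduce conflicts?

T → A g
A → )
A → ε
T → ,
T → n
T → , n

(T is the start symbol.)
Yes — I0: [A → .] vs [A → . )]; I2: [T → , .] vs [T → , . n]

A shift-reduce conflict occurs when an LR(0) state has both:
  - a complete (reduce) item [A → α .] (dot at the end), and
  - a shift item [B → β . c γ] (dot before a terminal).

Augment with T' → T and build the canonical LR(0) collection (I0 = CLOSURE({[T' → . T]}), then GOTO on every symbol after a dot until no new states appear). It has 8 states:
  I0: { [A → . )], [A → .], [T → . , n], [T → . ,], [T → . A g], [T → . n], [T' → . T] }  — shift, reduce
  I1: { [A → ) .] }  — reduce
  I2: { [T → , . n], [T → , .] }  — shift, reduce
  I3: { [T → A . g] }  — shift
  I4: { [T' → T .] }  — accept
  I5: { [T → n .] }  — reduce
  I6: { [T → A g .] }  — reduce
  I7: { [T → , n .] }  — reduce

I0 contains reduce item [A → .] and shift items [A → . )], [T → . ,], [T → . , n], [T → . n] — shift-reduce conflict.
I2 contains reduce item [T → , .] and shift item [T → , . n] — shift-reduce conflict.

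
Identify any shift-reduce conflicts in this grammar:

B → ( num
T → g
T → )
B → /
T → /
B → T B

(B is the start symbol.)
No shift-reduce conflicts

A shift-reduce conflict occurs when an LR(0) state has both:
  - a complete (reduce) item [A → α .] (dot at the end), and
  - a shift item [B → β . c γ] (dot before a terminal).

Augment with B' → B and build the canonical LR(0) collection (I0 = CLOSURE({[B' → . B]}), then GOTO on every symbol after a dot until no new states appear). It has 9 states:
  I0: { [B → . ( num], [B → . /], [B → . T B], [B' → . B], [T → . )], [T → . /], [T → . g] }  — shift
  I1: { [B → ( . num] }  — shift
  I2: { [T → ) .] }  — reduce
  I3: { [B → / .], [T → / .] }  — 2 reduces
  I4: { [B' → B .] }  — accept
  I5: { [B → . ( num], [B → . /], [B → . T B], [B → T . B], [T → . )], [T → . /], [T → . g] }  — shift
  I6: { [T → g .] }  — reduce
  I7: { [B → T B .] }  — reduce
  I8: { [B → ( num .] }  — reduce

No state contains both a complete item and a shift item.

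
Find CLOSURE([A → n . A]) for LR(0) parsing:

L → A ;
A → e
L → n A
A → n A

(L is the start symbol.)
{ [A → . e], [A → . n A], [A → n . A] }

To compute CLOSURE, for each item [A → α.Bβ] where B is a non-terminal, add [B → .γ] for all productions B → γ; repeat for the newly added items until nothing changes.

Start with: [A → n . A]
  [A → n . A] has the dot before A: add [A → . e], [A → . n A]
No further items can be added.

CLOSURE = { [A → . e], [A → . n A], [A → n . A] }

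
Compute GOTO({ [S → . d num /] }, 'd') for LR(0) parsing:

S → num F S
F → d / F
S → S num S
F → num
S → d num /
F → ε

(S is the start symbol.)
{ [S → d . num /] }

GOTO(I, 'd') = CLOSURE({ [A → αX.β] : [A → α.Xβ] ∈ I, X = 'd' })

Items with dot before 'd', with the dot advanced:
  [S → . d num /] → [S → d . num /]
Closure adds nothing (no advanced item has the dot before a non-terminal).

GOTO = { [S → d . num /] }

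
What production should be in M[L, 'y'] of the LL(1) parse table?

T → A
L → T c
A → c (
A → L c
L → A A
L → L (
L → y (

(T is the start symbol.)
L → T c, L → A A, L → L (, L → y (

To find M[L, 'y'], we find productions for L where 'y' is in the predict set (PREDICT(N → α) = (FIRST(α) \ {ε}) ∪ (FOLLOW(N) if α ⇒* ε)).

Relevant sets:
  FIRST(T) = { 'c', 'y' }
  FIRST(A) = { 'c', 'y' }
  FIRST(L) = { 'c', 'y' }

L → T c: PREDICT = { 'c', 'y' }
  'y' is in predict set, so this production goes in M[L, 'y']
L → A A: PREDICT = { 'c', 'y' }
  'y' is in predict set, so this production goes in M[L, 'y']
L → L (: PREDICT = { 'c', 'y' }
  'y' is in predict set, so this production goes in M[L, 'y']
L → y (: PREDICT = { 'y' }
  'y' is in predict set, so this production goes in M[L, 'y']

M[L, 'y'] = L → T c, L → A A, L → L (, L → y (  (a multiply-defined cell — the grammar is not LL(1))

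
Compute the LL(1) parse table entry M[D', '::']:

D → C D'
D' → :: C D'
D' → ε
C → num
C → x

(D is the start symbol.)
D' → :: C D'

To find M[D', '::'], we find productions for D' where '::' is in the predict set (PREDICT(N → α) = (FIRST(α) \ {ε}) ∪ (FOLLOW(N) if α ⇒* ε)).

Relevant sets:
  FOLLOW(D') = { $ }

D' → :: C D': PREDICT = { '::' }
  '::' is in predict set, so this production goes in M[D', '::']
D' → ε: PREDICT = { $ }

M[D', '::'] = D' → :: C D'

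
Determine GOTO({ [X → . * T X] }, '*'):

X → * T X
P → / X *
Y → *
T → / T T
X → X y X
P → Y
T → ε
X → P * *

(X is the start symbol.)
{ [T → . / T T], [T → .], [X → * . T X] }

GOTO(I, '*') = CLOSURE({ [A → αX.β] : [A → α.Xβ] ∈ I, X = '*' })

Items with dot before '*', with the dot advanced:
  [X → . * T X] → [X → * . T X]
Closure of the advanced items:
  [X → * . T X] has the dot before T: add [T → . / T T], [T → .]

GOTO = { [T → . / T T], [T → .], [X → * . T X] }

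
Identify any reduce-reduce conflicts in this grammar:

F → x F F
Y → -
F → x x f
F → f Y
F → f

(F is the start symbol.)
Augment with F' → F and build the canonical LR(0) collection (I0 = CLOSURE({[F' → . F]}), then GOTO on every symbol after a dot until no new states appear). It has 10 states:
  I0: { [F → . f Y], [F → . f], [F → . x F F], [F → . x x f], [F' → . F] }  — shift
  I1: { [F' → F .] }  — accept
  I2: { [F → f . Y], [F → f .], [Y → . -] }  — shift, reduce
  I3: { [F → . f Y], [F → . f], [F → . x F F], [F → . x x f], [F → x . F F], [F → x . x f] }  — shift
  I4: { [F → . f Y], [F → . f], [F → . x F F], [F → . x x f], [F → x F . F] }  — shift
  I5: { [F → . f Y], [F → . f], [F → . x F F], [F → . x x f], [F → x . F F], [F → x . x f], [F → x x . f] }  — shift
  I6: { [F → f . Y], [F → f .], [F → x x f .], [Y → . -] }  — shift, 2 reduces
  I7: { [Y → - .] }  — reduce
  I8: { [F → f Y .] }  — reduce
  I9: { [F → x F F .] }  — reduce

I6 contains complete items [F → f .], [F → x x f .] — reduce-reduce conflict.

Answer: Yes — I6: [F → f .] vs [F → x x f .]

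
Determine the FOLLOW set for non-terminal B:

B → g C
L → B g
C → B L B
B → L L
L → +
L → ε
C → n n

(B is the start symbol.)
{ $, '+', 'g' }

To compute FOLLOW(B), find every occurrence of B on a right-hand side N → α B β: add FIRST(β) \ {ε}, and if β is empty or nullable also add FOLLOW(N). Iterate to a fixed point.

B is the start symbol, so $ ∈ FOLLOW(B).
In L → B g: B is followed by g, add FIRST(g) \ {ε} = { 'g' }
In C → B L B: B is followed by L B, add FIRST(L B) \ {ε} = { '+', 'g' }
  L B is nullable, so also add FOLLOW(C)
In C → B L B: B is at the end, add FOLLOW(C)

The FOLLOW sets referred to above (computed the same way, to a fixed point):
  FOLLOW(C) = { $, '+', 'g' }

Taking the union: FOLLOW(B) = { $, '+', 'g' }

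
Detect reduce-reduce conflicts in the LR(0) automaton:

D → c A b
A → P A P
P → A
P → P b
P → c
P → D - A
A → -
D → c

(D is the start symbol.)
Yes — I7: [D → c .] vs [P → c .]; I13: [P → A .] vs [P → D - A .]

A reduce-reduce conflict occurs when an LR(0) state has two complete items [A → α .] and [B → β .] — both call for a reduction, and with no lookahead the parser cannot choose between them.

Augment with D' → D and build the canonical LR(0) collection (I0 = CLOSURE({[D' → . D]}), then GOTO on every symbol after a dot until no new states appear). It has 15 states:
  I0: { [D → . c A b], [D → . c], [D' → . D] }  — shift
  I1: { [D' → D .] }  — accept
  I2: { [A → . -], [A → . P A P], [D → . c A b], [D → . c], [D → c . A b], [D → c .], [P → . A], [P → . D - A], [P → . P b], [P → . c] }  — shift, reduce
  I3: { [A → - .] }  — reduce
  I4: { [D → c A . b], [P → A .] }  — shift, reduce
  I5: { [P → D . - A] }  — shift
  I6: { [A → . -], [A → . P A P], [A → P . A P], [D → . c A b], [D → . c], [P → . A], [P → . D - A], [P → . P b], [P → . c], [P → P . b] }  — shift
  I7: { [A → . -], [A → . P A P], [D → . c A b], [D → . c], [D → c . A b], [D → c .], [P → . A], [P → . D - A], [P → . P b], [P → . c], [P → c .] }  — shift, 2 reduces
  I8: { [A → . -], [A → . P A P], [A → P A . P], [D → . c A b], [D → . c], [P → . A], [P → . D - A], [P → . P b], [P → . c], [P → A .] }  — shift, reduce
  I9: { [P → P b .] }  — reduce
  I10: { [P → A .] }  — reduce
  I11: { [A → . -], [A → . P A P], [A → P . A P], [A → P A P .], [D → . c A b], [D → . c], [P → . A], [P → . D - A], [P → . P b], [P → . c], [P → P . b] }  — shift, reduce
  I12: { [A → . -], [A → . P A P], [D → . c A b], [D → . c], [P → . A], [P → . D - A], [P → . P b], [P → . c], [P → D - . A] }  — shift
  I13: { [P → A .], [P → D - A .] }  — 2 reduces
  I14: { [D → c A b .] }  — reduce

I7 contains complete items [D → c .], [P → c .] — reduce-reduce conflict.
I13 contains complete items [P → A .], [P → D - A .] — reduce-reduce conflict.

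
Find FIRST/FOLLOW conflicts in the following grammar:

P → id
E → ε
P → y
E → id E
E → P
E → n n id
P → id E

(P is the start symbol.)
A FIRST/FOLLOW conflict occurs when a non-terminal N has a nullable alternative N → β (β ⇒* ε) and another alternative N → α with FIRST(α) ∩ FOLLOW(N) ≠ ∅: on such a lookahead the parser cannot decide between expanding α and letting N vanish via β.

Nullable non-terminals: E.
FIRST sets used below: FIRST(P) = { 'id', 'y' }

E: nullable alternative(s) E → ε; FOLLOW(E) = { $ }
  E → ε: FIRST \ {ε} = { } — this is the only nullable alternative, skip
  E → id E: FIRST \ {ε} = { 'id' } — disjoint from FOLLOW(E)
  E → P: FIRST \ {ε} = { 'id', 'y' } — disjoint from FOLLOW(E)
  E → n n id: FIRST \ {ε} = { 'n' } — disjoint from FOLLOW(E)

P has no nullable alternative, so no FIRST/FOLLOW check is needed there.

No FIRST/FOLLOW conflicts found.

Answer: No FIRST/FOLLOW conflicts.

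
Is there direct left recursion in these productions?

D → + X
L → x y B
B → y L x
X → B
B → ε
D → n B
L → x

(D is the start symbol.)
No direct left recursion

D → + X: starts with '+'
L → x y B: starts with x
B → y L x: starts with y
X → B: starts with B
B → ε: starts with ε
D → n B: starts with n
L → x: starts with x

No direct left recursion found.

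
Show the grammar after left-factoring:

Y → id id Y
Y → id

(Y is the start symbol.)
Y → id Y'
Y' → id Y
Y' → ε

Left-factoring transforms A → αβ₁ | αβ₂ into A → αA' and A' → β₁ | β₂
(α is the longest common prefix among the alternatives). Repeat until
no nonterminal has two alternatives with a common prefix.

Round 1: Y has alternatives sharing prefix 'id'. Introduce Y': Y → id Y'
  Add: Y' → id Y
  Add: Y' → ε

No remaining common prefixes — done.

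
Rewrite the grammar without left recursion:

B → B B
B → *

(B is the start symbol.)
B → * B'
B' → B B'
B' → ε

B is directly left-recursive. The standard transformation for
  A → A α₁ | ... | A α_m | β₁ | ... | β_n
is
  A  → β₁ A' | ... | β_n A'
  A' → α₁ A' | ... | α_m A' | ε

B → * becomes B → * B'
B → B B becomes B' → B B'
Add B' → ε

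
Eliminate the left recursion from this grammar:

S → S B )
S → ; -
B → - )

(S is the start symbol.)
S → ; - S'
S' → B ) S'
S' → ε
B → - )

S is directly left-recursive. The standard transformation for
  A → A α₁ | ... | A α_m | β₁ | ... | β_n
is
  A  → β₁ A' | ... | β_n A'
  A' → α₁ A' | ... | α_m A' | ε

S → ; - becomes S → ; - S'
S → S B ) becomes S' → B ) S'
Add S' → ε

Productions for other non-terminals are unchanged:
  B → - )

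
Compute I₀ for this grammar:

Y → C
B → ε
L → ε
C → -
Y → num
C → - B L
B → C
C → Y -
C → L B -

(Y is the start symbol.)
First, augment the grammar with Y' → Y
I₀ = CLOSURE({ [Y' → . Y] }):
  [Y' → . Y] has the dot before Y: add [Y → . C], [Y → . num]
  [Y → . C] has the dot before C: add [C → . -], [C → . - B L], [C → . Y -], [C → . L B -]
  [C → . L B -] has the dot before L: add [L → .]
No further items can be added.

I₀ = { [C → . - B L], [C → . -], [C → . L B -], [C → . Y -], [L → .], [Y → . C], [Y → . num], [Y' → . Y] }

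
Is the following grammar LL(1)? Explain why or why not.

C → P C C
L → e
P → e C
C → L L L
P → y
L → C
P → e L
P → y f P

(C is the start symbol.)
A grammar is LL(1) if for each non-terminal N with multiple productions, the predict sets of those productions are pairwise disjoint, where PREDICT(N → α) = (FIRST(α) \ {ε}) ∪ (FOLLOW(N) if α ⇒* ε).

Relevant sets:
  FIRST(P) = { 'e', 'y' }
  FIRST(L) = { 'e', 'y' }
  FIRST(C) = { 'e', 'y' }

For C:
  PREDICT(C → P C C) = { 'e', 'y' }
  PREDICT(C → L L L) = { 'e', 'y' }
For L:
  PREDICT(L → e) = { 'e' }
  PREDICT(L → C) = { 'e', 'y' }
For P:
  PREDICT(P → e C) = { 'e' }
  PREDICT(P → y) = { 'y' }
  PREDICT(P → e L) = { 'e' }
  PREDICT(P → y f P) = { 'y' }

Conflict found: Predict set conflict for C: { 'e', 'y' }
The grammar is NOT LL(1).

Answer: No. Predict set conflict for C: { 'e', 'y' }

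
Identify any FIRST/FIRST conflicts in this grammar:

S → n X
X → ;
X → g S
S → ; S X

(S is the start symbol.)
Productions for S:
  S → n X: FIRST = { 'n' }
  S → ; S X: FIRST = { ';' }
Productions for X:
  X → ;: FIRST = { ';' }
  X → g S: FIRST = { 'g' }

All alternatives of each non-terminal have pairwise disjoint FIRST sets.

Answer: No FIRST/FIRST conflicts.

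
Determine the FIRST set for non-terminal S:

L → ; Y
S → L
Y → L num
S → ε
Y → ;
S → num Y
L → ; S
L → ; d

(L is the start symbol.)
FIRST sets of the other non-terminals involved (by the same procedure, iterated to a fixed point):
  FIRST(L) = { ';' }

From S → L:
  - L is a non-terminal: add FIRST(L) \ {ε} = { ';' }
    L is not nullable, so stop
From S → ε:
  - ε-production, so ε ∈ FIRST(S)
From S → num Y:
  - num is a terminal: add 'num' and stop

Collecting: FIRST(S) = { ';', 'num', ε }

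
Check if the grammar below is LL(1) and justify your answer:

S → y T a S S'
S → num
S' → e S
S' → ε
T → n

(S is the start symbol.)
A grammar is LL(1) if for each non-terminal N with multiple productions, the predict sets of those productions are pairwise disjoint, where PREDICT(N → α) = (FIRST(α) \ {ε}) ∪ (FOLLOW(N) if α ⇒* ε).

Relevant sets:
  FOLLOW(S') = { $, 'e' }

For S:
  PREDICT(S → y T a S S') = { 'y' }
  PREDICT(S → num) = { 'num' }
For S':
  PREDICT(S' → e S) = { 'e' }
  PREDICT(S' → ε) = { $, 'e' }
T has a single production, so nothing to check there.

Conflict found: Predict set conflict for S': { 'e' }
The grammar is NOT LL(1).

Answer: No. Predict set conflict for S': { 'e' }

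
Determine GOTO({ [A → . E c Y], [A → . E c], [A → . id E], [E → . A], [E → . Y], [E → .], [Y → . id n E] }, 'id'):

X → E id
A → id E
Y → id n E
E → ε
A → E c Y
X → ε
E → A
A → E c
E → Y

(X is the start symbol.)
{ [A → . E c Y], [A → . E c], [A → . id E], [A → id . E], [E → . A], [E → . Y], [E → .], [Y → . id n E], [Y → id . n E] }

GOTO(I, 'id') = CLOSURE({ [A → αX.β] : [A → α.Xβ] ∈ I, X = 'id' })

Items with dot before 'id', with the dot advanced:
  [A → . id E] → [A → id . E]
  [Y → . id n E] → [Y → id . n E]
Closure of the advanced items:
  [A → id . E] has the dot before E: add [E → .], [E → . A], [E → . Y]
  [E → . A] has the dot before A: add [A → . id E], [A → . E c Y], [A → . E c]
  [E → . Y] has the dot before Y: add [Y → . id n E]

GOTO = { [A → . E c Y], [A → . E c], [A → . id E], [A → id . E], [E → . A], [E → . Y], [E → .], [Y → . id n E], [Y → id . n E] }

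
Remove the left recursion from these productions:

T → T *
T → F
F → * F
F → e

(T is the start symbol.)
T is directly left-recursive. The standard transformation for
  A → A α₁ | ... | A α_m | β₁ | ... | β_n
is
  A  → β₁ A' | ... | β_n A'
  A' → α₁ A' | ... | α_m A' | ε

T → F becomes T → F T'
T → T * becomes T' → * T'
Add T' → ε

Productions for other non-terminals are unchanged:
  F → * F
  F → e

Resulting grammar:
T → F T'
T' → * T'
T' → ε
F → * F
F → e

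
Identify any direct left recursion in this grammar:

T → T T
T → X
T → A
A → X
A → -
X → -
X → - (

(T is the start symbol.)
Direct left recursion occurs when N → N α for some non-terminal N (the right-hand side begins with the left-hand side itself).

T → T T: LEFT RECURSIVE (starts with T)
T → X: starts with X
T → A: starts with A
A → X: starts with X
A → -: starts with '-'
X → -: starts with '-'
X → - (: starts with '-'

The grammar has direct left recursion on: T.

Answer: Yes, T is left-recursive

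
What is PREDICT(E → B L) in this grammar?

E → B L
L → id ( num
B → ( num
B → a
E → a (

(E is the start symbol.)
PREDICT(E → B L) = (FIRST(RHS) \ {ε}) ∪ (FOLLOW(E) if ε ∈ FIRST(RHS), i.e. RHS ⇒* ε)
FIRST(B) = { '(', 'a' }
FIRST(B L) = { '(', 'a' }
ε ∉ FIRST(B L), so FOLLOW(E) is not added.
PREDICT(E → B L) = { '(', 'a' }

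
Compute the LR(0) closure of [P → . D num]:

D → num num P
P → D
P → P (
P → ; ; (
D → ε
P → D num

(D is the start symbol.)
To compute CLOSURE, for each item [A → α.Bβ] where B is a non-terminal, add [B → .γ] for all productions B → γ; repeat for the newly added items until nothing changes.

Start with: [P → . D num]
  [P → . D num] has the dot before D: add [D → . num num P], [D → .]
No further items can be added.

CLOSURE = { [D → . num num P], [D → .], [P → . D num] }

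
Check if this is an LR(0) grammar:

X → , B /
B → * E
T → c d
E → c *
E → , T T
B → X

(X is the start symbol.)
Augment with X' → X and build the canonical LR(0) collection (I0 = CLOSURE({[X' → . X]}), then GOTO on every symbol after a dot until no new states appear). It has 15 states:
  I0: { [X → . , B /], [X' → . X] }  — shift
  I1: { [B → . * E], [B → . X], [X → , . B /], [X → . , B /] }  — shift
  I2: { [X' → X .] }  — accept
  I3: { [B → * . E], [E → . , T T], [E → . c *] }  — shift
  I4: { [X → , B . /] }  — shift
  I5: { [B → X .] }  — reduce
  I6: { [X → , B / .] }  — reduce
  I7: { [E → , . T T], [T → . c d] }  — shift
  I8: { [B → * E .] }  — reduce
  I9: { [E → c . *] }  — shift
  I10: { [E → c * .] }  — reduce
  I11: { [E → , T . T], [T → . c d] }  — shift
  I12: { [T → c . d] }  — shift
  I13: { [T → c d .] }  — reduce
  I14: { [E → , T T .] }  — reduce

Every state is either a pure shift/goto state or contains exactly one complete item and nothing to shift — no conflicts. The grammar is LR(0).

Answer: Yes, the grammar is LR(0)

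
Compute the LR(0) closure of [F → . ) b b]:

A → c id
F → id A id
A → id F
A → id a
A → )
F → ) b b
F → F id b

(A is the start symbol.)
To compute CLOSURE, for each item [A → α.Bβ] where B is a non-terminal, add [B → .γ] for all productions B → γ; repeat for the newly added items until nothing changes.

Start with: [F → . ) b b]
The dot precedes the terminal ')', so nothing is added.

CLOSURE = { [F → . ) b b] }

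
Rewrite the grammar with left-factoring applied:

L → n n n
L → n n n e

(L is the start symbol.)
Left-factoring transforms A → αβ₁ | αβ₂ into A → αA' and A' → β₁ | β₂
(α is the longest common prefix among the alternatives). Repeat until
no nonterminal has two alternatives with a common prefix.

Round 1: L has alternatives sharing prefix 'n n n'. Introduce L': L → n n n L'
  Add: L' → ε
  Add: L' → e

No remaining common prefixes — done.

Resulting grammar:
L → n n n L'
L' → ε
L' → e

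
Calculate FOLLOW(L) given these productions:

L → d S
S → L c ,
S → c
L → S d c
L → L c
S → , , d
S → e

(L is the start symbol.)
{ $, 'c' }

L is the start symbol, so $ ∈ FOLLOW(L).
In S → L c ,: L is followed by c ',', add FIRST(c ',') \ {ε} = { 'c' }
In L → L c: L is followed by c, add FIRST(c) \ {ε} = { 'c' }

Taking the union: FOLLOW(L) = { $, 'c' }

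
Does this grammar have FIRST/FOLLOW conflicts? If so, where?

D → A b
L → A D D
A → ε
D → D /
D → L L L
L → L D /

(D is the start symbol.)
Nullable non-terminals: A.
A has a nullable alternative but only one production, so nothing to check.

D, L have no nullable alternative, so no FIRST/FOLLOW check is needed there.

No FIRST/FOLLOW conflicts found.

Answer: No FIRST/FOLLOW conflicts.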